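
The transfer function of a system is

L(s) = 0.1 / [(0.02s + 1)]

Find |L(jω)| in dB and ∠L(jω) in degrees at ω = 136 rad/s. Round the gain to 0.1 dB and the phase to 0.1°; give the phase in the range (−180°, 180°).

-29.2 dB, -69.8°

At ω = 136 rad/s:
pole (1 + j136·0.02) = 1 + j2.72 → |·| ≈ 2.898, ∠ ≈ 69.81°
|L| = 0.1 · 1 / (2.898) ≈ 0.034507
Gain = 20 log₁₀(0.034507) ≈ -29.24 dB
∠L = (0°) − (69.81°) = -69.81°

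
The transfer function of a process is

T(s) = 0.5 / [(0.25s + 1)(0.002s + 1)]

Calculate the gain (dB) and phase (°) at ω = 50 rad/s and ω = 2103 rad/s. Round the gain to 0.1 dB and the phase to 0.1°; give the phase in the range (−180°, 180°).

ω = 50: -28.0 dB, -91.1°; ω = 2103: -73.2 dB, -166.5°

At ω = 50 rad/s:
pole (1 + j50·0.25) = 1 + j12.5 → |·| ≈ 12.54, ∠ ≈ 85.43°
pole (1 + j50·0.002) = 1 + j0.1 → |·| ≈ 1.005, ∠ ≈ 5.71°
|T| = 0.5 · 1 / (12.54 · 1.005) ≈ 0.039674
Gain = 20 log₁₀(0.039674) ≈ -28.03 dB
∠T = (0°) − (85.43° + 5.71°) = -91.14°

At ω = 2103 rad/s:
pole (1 + j2103·0.25) = 1 + j525.75 → |·| ≈ 525.75, ∠ ≈ 89.89°
pole (1 + j2103·0.002) = 1 + j4.206 → |·| ≈ 4.3232, ∠ ≈ 76.63°
|T| = 0.5 · 1 / (525.75 · 4.3232) ≈ 0.00021998
Gain = 20 log₁₀(0.00021998) ≈ -73.15 dB
∠T = (0°) − (89.89° + 76.63°) = -166.52°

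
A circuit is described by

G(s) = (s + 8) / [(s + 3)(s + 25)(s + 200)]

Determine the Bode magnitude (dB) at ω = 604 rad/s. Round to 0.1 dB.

At s = jω = j604:
zero (s+8): 8 + j604 → |·| = √(8²+604²) = √364880 ≈ 604.05, ∠ = arctan(604/8) ≈ 89.24°
pole (s+3): 3 + j604 → |·| = √(3²+604²) = √364825 ≈ 604.01, ∠ = arctan(604/3) ≈ 89.72°
pole (s+25): 25 + j604 → |·| = √(25²+604²) = √365441 ≈ 604.52, ∠ = arctan(604/25) ≈ 87.63°
pole (s+200): 200 + j604 → |·| = √(200²+604²) = √404816 ≈ 636.25, ∠ = arctan(604/200) ≈ 71.68°
|G| = 1 · 604.05 / 2.3232e+08 ≈ 2.6001e-06
Gain = 20 log₁₀(2.6001e-06) ≈ -111.70 dB

-111.7 dB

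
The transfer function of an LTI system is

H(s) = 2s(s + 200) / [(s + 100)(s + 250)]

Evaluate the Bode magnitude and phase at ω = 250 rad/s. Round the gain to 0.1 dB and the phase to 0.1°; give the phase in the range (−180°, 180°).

4.5 dB, 28.1°

At s = jω = j250:
zero (s+200): 200 + j250 → |·| = √(200²+250²) = √102500 ≈ 320.16, ∠ = arctan(250/200) ≈ 51.34°
zero at origin: s = j250 → |·| = 250, ∠ = 90.00°
pole (s+100): 100 + j250 → |·| = √(100²+250²) = √72500 ≈ 269.26, ∠ = arctan(250/100) ≈ 68.20°
pole (s+250): 250 + j250 → |·| = √(250²+250²) = √125000 ≈ 353.55, ∠ = arctan(250/250) ≈ 45.00°
|H| = 2 · 80040 / 95197 ≈ 1.6816
Gain = 20 log₁₀(1.6816) ≈ 4.51 dB
∠H = 141.34° − 113.20° = 28.14°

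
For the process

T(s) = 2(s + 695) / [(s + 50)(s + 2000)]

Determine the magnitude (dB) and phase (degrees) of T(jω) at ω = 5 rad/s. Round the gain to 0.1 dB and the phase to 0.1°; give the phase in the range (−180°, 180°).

-37.2 dB, -5.4°

At s = jω = j5:
zero (s+695): 695 + j5 → |·| = √(695²+5²) = √483050 ≈ 695.02, ∠ = arctan(5/695) ≈ 0.41°
pole (s+50): 50 + j5 → |·| = √(50²+5²) = √2525 ≈ 50.249, ∠ = arctan(5/50) ≈ 5.71°
pole (s+2000): 2000 + j5 → |·| = √(2000²+5²) = √4000025 ≈ 2000, ∠ = arctan(5/2000) ≈ 0.14°
|T| = 2 · 695.02 / 1.005e+05 ≈ 0.013831
Gain = 20 log₁₀(0.013831) ≈ -37.18 dB
∠T = 0.41° − 5.85° = -5.44°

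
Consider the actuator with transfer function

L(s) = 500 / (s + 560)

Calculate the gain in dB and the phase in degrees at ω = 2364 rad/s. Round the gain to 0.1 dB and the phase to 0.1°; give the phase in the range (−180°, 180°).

-13.7 dB, -76.7°

At s = jω = j2364:
pole (s+560): 560 + j2364 → |·| = √(560²+2364²) = √5902096 ≈ 2429.4, ∠ = arctan(2364/560) ≈ 76.67°
|L| = 500 / 2429.4 ≈ 0.20581
Gain = 20 log₁₀(0.20581) ≈ -13.73 dB
∠L = 0.00° − 76.67° = -76.67°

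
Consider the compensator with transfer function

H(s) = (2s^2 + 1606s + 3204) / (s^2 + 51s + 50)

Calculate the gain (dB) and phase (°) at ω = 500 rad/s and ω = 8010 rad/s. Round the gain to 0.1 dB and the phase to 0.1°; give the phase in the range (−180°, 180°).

Substitute s = j500:
Numerator: 2(j500)^2 + 1606(j500) + 3204 = -496796 + j803000
Denominator: (j500)^2 + 51(j500) + 50 = -249950 + j25500
|N| = √(496796² + 803000²) ≈ 9.4425e+05, ∠N ≈ 121.74°
|D| = √(249950² + 25500²) ≈ 2.5125e+05, ∠D ≈ 174.17°
|H| = 9.4425e+05 / 2.5125e+05 ≈ 3.7582
Gain = 20 log₁₀(3.7582) ≈ 11.50 dB
∠H = 121.74° − 174.17° = -52.43°

Substitute s = j8010:
Numerator: 2(j8010)^2 + 1606(j8010) + 3204 = -128316996 + j12864060
Denominator: (j8010)^2 + 51(j8010) + 50 = -64160050 + j408510
|N| = √(128316996² + 12864060²) ≈ 1.2896e+08, ∠N ≈ 174.28°
|D| = √(64160050² + 408510²) ≈ 6.4161e+07, ∠D ≈ 179.64°
|H| = 1.2896e+08 / 6.4161e+07 ≈ 2.0099
Gain = 20 log₁₀(2.0099) ≈ 6.06 dB
∠H = 174.28° − 179.64° = -5.36°

ω = 500: 11.5 dB, -52.4°; ω = 8010: 6.1 dB, -5.4°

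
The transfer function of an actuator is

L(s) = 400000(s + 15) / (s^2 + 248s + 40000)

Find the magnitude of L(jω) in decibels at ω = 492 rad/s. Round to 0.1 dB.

At s = jω = j492:
zero (s+15): 15 + j492 → |·| = √(15²+492²) = √242289 ≈ 492.23, ∠ = arctan(492/15) ≈ 88.25°
quadratic: (j492)² + 248·j492 + 40000 = -202064 + j122016 → |·| ≈ 2.3605e+05, ∠ ≈ 148.87°
|L| = 400000 · 492.23 / 2.3605e+05 ≈ 834.11
Gain = 20 log₁₀(834.11) ≈ 58.42 dB

58.4 dB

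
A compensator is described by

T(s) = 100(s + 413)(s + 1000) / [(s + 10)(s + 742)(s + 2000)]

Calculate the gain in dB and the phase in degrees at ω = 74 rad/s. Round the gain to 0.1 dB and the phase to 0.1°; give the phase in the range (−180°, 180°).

At s = jω = j74:
zero (s+413): 413 + j74 → |·| = √(413²+74²) = √176045 ≈ 419.58, ∠ = arctan(74/413) ≈ 10.16°
zero (s+1000): 1000 + j74 → |·| = √(1000²+74²) = √1005476 ≈ 1002.7, ∠ = arctan(74/1000) ≈ 4.23°
pole (s+10): 10 + j74 → |·| = √(10²+74²) = √5576 ≈ 74.673, ∠ = arctan(74/10) ≈ 82.30°
pole (s+742): 742 + j74 → |·| = √(742²+74²) = √556040 ≈ 745.68, ∠ = arctan(74/742) ≈ 5.70°
pole (s+2000): 2000 + j74 → |·| = √(2000²+74²) = √4005476 ≈ 2001.4, ∠ = arctan(74/2000) ≈ 2.12°
|T| = 100 · 4.2071e+05 / 1.1144e+08 ≈ 0.37752
Gain = 20 log₁₀(0.37752) ≈ -8.46 dB
∠T = 14.39° − 90.12° = -75.73°

-8.5 dB, -75.7°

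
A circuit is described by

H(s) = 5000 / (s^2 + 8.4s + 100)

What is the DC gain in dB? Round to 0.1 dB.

34.0 dB

H(0) = 5000 / 100 = 50
20 log₁₀(50) ≈ 33.98 dB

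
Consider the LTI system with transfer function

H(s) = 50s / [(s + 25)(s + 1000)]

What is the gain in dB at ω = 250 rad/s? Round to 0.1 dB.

At s = jω = j250:
zero at origin: s = j250 → |·| = 250, ∠ = 90.00°
pole (s+25): 25 + j250 → |·| = √(25²+250²) = √63125 ≈ 251.25, ∠ = arctan(250/25) ≈ 84.29°
pole (s+1000): 1000 + j250 → |·| = √(1000²+250²) = √1062500 ≈ 1030.8, ∠ = arctan(250/1000) ≈ 14.04°
|H| = 50 · 250 / 2.5899e+05 ≈ 0.048264
Gain = 20 log₁₀(0.048264) ≈ -26.33 dB

-26.3 dB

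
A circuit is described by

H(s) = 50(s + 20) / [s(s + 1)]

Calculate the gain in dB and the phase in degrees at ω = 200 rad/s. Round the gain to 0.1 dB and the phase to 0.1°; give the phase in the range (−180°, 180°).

At s = jω = j200:
zero (s+20): 20 + j200 → |·| = √(20²+200²) = √40400 ≈ 201, ∠ = arctan(200/20) ≈ 84.29°
pole (s+1): 1 + j200 → |·| = √(1²+200²) = √40001 ≈ 200, ∠ = arctan(200/1) ≈ 89.71°
pole at origin: |s| = 200, ∠ = 90.00° (in denominator)
|H| = 50 · 201 / 40000 ≈ 0.25125
Gain = 20 log₁₀(0.25125) ≈ -12.00 dB
∠H = 84.29° − 179.71° = -95.42°

-12.0 dB, -95.4°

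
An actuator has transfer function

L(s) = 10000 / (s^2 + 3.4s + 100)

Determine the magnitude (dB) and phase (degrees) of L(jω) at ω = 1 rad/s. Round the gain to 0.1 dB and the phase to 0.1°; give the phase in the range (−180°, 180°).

40.1 dB, -2.0°

At s = jω = j1:
quadratic: (j1)² + 3.4·j1 + 100 = 99 + j3.4 → |·| ≈ 99.058, ∠ ≈ 1.97°
|L| = 10000 / 99.058 ≈ 100.95
Gain = 20 log₁₀(100.95) ≈ 40.08 dB
∠L = 0.00° − 1.97° = -1.97°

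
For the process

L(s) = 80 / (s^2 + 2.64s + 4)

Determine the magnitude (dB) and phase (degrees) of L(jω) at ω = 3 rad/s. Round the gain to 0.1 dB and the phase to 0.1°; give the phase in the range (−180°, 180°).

At s = jω = j3:
quadratic: (j3)² + 2.64·j3 + 4 = -5 + j7.92 → |·| ≈ 9.3662, ∠ ≈ 122.26°
|L| = 80 / 9.3662 ≈ 8.5414
Gain = 20 log₁₀(8.5414) ≈ 18.63 dB
∠L = 0.00° − 122.26° = -122.26°

18.6 dB, -122.3°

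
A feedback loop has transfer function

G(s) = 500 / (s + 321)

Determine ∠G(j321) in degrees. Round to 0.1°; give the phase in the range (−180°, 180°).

-45.0°

Substitute s = j321:
Numerator: 500 = 500 + j0
Denominator: (j321) + 321 = 321 + j321
|N| = √(500² + 0²) ≈ 500, ∠N ≈ 0.00°
|D| = √(321² + 321²) ≈ 453.96, ∠D ≈ 45.00°
∠G = 0.00° − 45.00° = -45.00°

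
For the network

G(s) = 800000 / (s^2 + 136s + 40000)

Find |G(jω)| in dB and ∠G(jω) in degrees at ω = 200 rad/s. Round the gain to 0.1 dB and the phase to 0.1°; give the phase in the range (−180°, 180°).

29.4 dB, -90.0°

At s = jω = j200:
quadratic: (j200)² + 136·j200 + 40000 = 0 + j27200 → |·| ≈ 27200, ∠ ≈ 90.00°
|G| = 800000 / 27200 ≈ 29.412
Gain = 20 log₁₀(29.412) ≈ 29.37 dB
∠G = 0.00° − 90.00° = -90.00°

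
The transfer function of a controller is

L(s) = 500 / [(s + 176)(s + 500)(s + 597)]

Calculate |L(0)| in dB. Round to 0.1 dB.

L(0) = 500 / (176·500·597) ≈ 9.5173e-06
20 log₁₀(9.5173e-06) ≈ -100.43 dB

-100.4 dB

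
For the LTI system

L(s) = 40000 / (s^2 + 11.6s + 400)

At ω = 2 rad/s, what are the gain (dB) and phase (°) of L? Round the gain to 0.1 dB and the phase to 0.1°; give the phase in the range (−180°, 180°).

40.1 dB, -3.4°

At s = jω = j2:
quadratic: (j2)² + 11.6·j2 + 400 = 396 + j23.2 → |·| ≈ 396.68, ∠ ≈ 3.35°
|L| = 40000 / 396.68 ≈ 100.84
Gain = 20 log₁₀(100.84) ≈ 40.07 dB
∠L = 0.00° − 3.35° = -3.35°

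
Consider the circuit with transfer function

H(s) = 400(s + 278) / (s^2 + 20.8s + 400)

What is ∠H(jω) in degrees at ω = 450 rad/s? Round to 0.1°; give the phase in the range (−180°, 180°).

-119.1°

At s = jω = j450:
zero (s+278): 278 + j450 → |·| = √(278²+450²) = √279784 ≈ 528.95, ∠ = arctan(450/278) ≈ 58.29°
quadratic: (j450)² + 20.8·j450 + 400 = -202100 + j9360 → |·| ≈ 2.0232e+05, ∠ ≈ 177.35°
∠H = 58.29° − 177.35° = -119.06°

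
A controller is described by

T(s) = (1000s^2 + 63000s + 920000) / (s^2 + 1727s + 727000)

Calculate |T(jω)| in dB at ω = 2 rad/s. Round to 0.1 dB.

Substitute s = j2:
Numerator: 1000(j2)^2 + 63000(j2) + 920000 = 916000 + j126000
Denominator: (j2)^2 + 1727(j2) + 727000 = 726996 + j3454
|N| = √(916000² + 126000²) ≈ 9.2463e+05, ∠N ≈ 7.83°
|D| = √(726996² + 3454²) ≈ 7.27e+05, ∠D ≈ 0.27°
|T| = 9.2463e+05 / 7.27e+05 ≈ 1.2718
Gain = 20 log₁₀(1.2718) ≈ 2.09 dB

2.1 dB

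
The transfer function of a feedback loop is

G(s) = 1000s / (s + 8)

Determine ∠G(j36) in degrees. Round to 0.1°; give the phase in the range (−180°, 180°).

12.5°

At s = jω = j36:
zero at origin: s = j36 → |·| = 36, ∠ = 90.00°
pole (s+8): 8 + j36 → |·| = √(8²+36²) = √1360 ≈ 36.878, ∠ = arctan(36/8) ≈ 77.47°
∠G = 90.00° − 77.47° = 12.53°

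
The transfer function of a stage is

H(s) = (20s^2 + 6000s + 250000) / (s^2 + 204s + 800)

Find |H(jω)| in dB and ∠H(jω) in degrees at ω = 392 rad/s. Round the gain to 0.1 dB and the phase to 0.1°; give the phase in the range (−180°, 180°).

26.6 dB, -12.2°

Substitute s = j392:
Numerator: 20(j392)^2 + 6000(j392) + 250000 = -2823280 + j2352000
Denominator: (j392)^2 + 204(j392) + 800 = -152864 + j79968
|N| = √(2823280² + 2352000²) ≈ 3.6746e+06, ∠N ≈ 140.20°
|D| = √(152864² + 79968²) ≈ 1.7252e+05, ∠D ≈ 152.38°
|H| = 3.6746e+06 / 1.7252e+05 ≈ 21.3
Gain = 20 log₁₀(21.3) ≈ 26.57 dB
∠H = 140.20° − 152.38° = -12.18°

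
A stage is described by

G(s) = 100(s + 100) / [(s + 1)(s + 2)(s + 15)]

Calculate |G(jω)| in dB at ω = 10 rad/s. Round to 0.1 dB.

At s = jω = j10:
zero (s+100): 100 + j10 → |·| = √(100²+10²) = √10100 ≈ 100.5, ∠ = arctan(10/100) ≈ 5.71°
pole (s+1): 1 + j10 → |·| = √(1²+10²) = √101 ≈ 10.05, ∠ = arctan(10/1) ≈ 84.29°
pole (s+2): 2 + j10 → |·| = √(2²+10²) = √104 ≈ 10.198, ∠ = arctan(10/2) ≈ 78.69°
pole (s+15): 15 + j10 → |·| = √(15²+10²) = √325 ≈ 18.028, ∠ = arctan(10/15) ≈ 33.69°
|G| = 100 · 100.5 / 1847.7 ≈ 5.4392
Gain = 20 log₁₀(5.4392) ≈ 14.71 dB

14.7 dB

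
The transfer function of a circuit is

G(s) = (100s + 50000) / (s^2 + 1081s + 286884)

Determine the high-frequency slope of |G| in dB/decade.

Each pole contributes −20 dB/decade at high frequency; each zero contributes +20 dB/decade.
Net: 1 zero(s) − 2 pole(s) → -20 dB/decade.

-20 dB/decade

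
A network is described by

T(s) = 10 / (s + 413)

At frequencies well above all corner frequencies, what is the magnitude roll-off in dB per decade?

Each pole contributes −20 dB/decade at high frequency; each zero contributes +20 dB/decade.
Net: 0 zero(s) − 1 pole(s) → -20 dB/decade.

-20 dB/decade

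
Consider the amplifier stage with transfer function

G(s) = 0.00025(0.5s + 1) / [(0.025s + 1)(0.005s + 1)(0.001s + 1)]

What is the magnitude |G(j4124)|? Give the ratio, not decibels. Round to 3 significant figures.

5.71e-05

At ω = 4124 rad/s:
zero (1 + j4124·0.5) = 1 + j2062 → |·| ≈ 2062, ∠ ≈ 89.97°
pole (1 + j4124·0.025) = 1 + j103.1 → |·| ≈ 103.1, ∠ ≈ 89.44°
pole (1 + j4124·0.005) = 1 + j20.62 → |·| ≈ 20.644, ∠ ≈ 87.22°
pole (1 + j4124·0.001) = 1 + j4.124 → |·| ≈ 4.2435, ∠ ≈ 76.37°
|G| = 0.00025 · 2062 / (103.1 · 20.644 · 4.2435) ≈ 5.7076e-05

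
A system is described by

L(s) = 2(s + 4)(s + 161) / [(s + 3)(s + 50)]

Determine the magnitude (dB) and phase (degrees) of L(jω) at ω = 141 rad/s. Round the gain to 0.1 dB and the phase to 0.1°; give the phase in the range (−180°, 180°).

9.1 dB, -29.7°

At s = jω = j141:
zero (s+4): 4 + j141 → |·| = √(4²+141²) = √19897 ≈ 141.06, ∠ = arctan(141/4) ≈ 88.38°
zero (s+161): 161 + j141 → |·| = √(161²+141²) = √45802 ≈ 214.01, ∠ = arctan(141/161) ≈ 41.21°
pole (s+3): 3 + j141 → |·| = √(3²+141²) = √19890 ≈ 141.03, ∠ = arctan(141/3) ≈ 88.78°
pole (s+50): 50 + j141 → |·| = √(50²+141²) = √22381 ≈ 149.6, ∠ = arctan(141/50) ≈ 70.47°
|L| = 2 · 30188 / 21098 ≈ 2.8617
Gain = 20 log₁₀(2.8617) ≈ 9.13 dB
∠L = 129.59° − 159.25° = -29.66°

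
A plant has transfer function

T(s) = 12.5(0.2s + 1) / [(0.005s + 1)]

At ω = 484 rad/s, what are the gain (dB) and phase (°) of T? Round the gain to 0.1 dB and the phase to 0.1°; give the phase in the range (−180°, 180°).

At ω = 484 rad/s:
zero (1 + j484·0.2) = 1 + j96.8 → |·| ≈ 96.805, ∠ ≈ 89.41°
pole (1 + j484·0.005) = 1 + j2.42 → |·| ≈ 2.6185, ∠ ≈ 67.55°
|T| = 12.5 · 96.805 / (2.6185) ≈ 462.12
Gain = 20 log₁₀(462.12) ≈ 53.30 dB
∠T = (89.41°) − (67.55°) = 21.86°

53.3 dB, 21.9°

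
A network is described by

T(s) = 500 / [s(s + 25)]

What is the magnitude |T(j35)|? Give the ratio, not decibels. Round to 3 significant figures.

At s = jω = j35:
pole (s+25): 25 + j35 → |·| = √(25²+35²) = √1850 ≈ 43.012, ∠ = arctan(35/25) ≈ 54.46°
pole at origin: |s| = 35, ∠ = 90.00° (in denominator)
|T| = 500 / 1505.4 ≈ 0.33214

0.332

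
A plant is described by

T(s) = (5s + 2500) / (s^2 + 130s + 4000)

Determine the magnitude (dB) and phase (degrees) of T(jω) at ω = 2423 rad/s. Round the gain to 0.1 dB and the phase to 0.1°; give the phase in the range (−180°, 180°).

-53.5 dB, -98.6°

Substitute s = j2423:
Numerator: 5(j2423) + 2500 = 2500 + j12115
Denominator: (j2423)^2 + 130(j2423) + 4000 = -5866929 + j314990
|N| = √(2500² + 12115²) ≈ 12370, ∠N ≈ 78.34°
|D| = √(5866929² + 314990²) ≈ 5.8754e+06, ∠D ≈ 176.93°
|T| = 12370 / 5.8754e+06 ≈ 0.0021054
Gain = 20 log₁₀(0.0021054) ≈ -53.53 dB
∠T = 78.34° − 176.93° = -98.59°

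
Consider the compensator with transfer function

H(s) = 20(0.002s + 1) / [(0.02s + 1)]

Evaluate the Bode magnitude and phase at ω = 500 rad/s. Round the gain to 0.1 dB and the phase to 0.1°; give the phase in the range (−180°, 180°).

9.0 dB, -39.3°

At ω = 500 rad/s:
zero (1 + j500·0.002) = 1 + j1 → |·| ≈ 1.4142, ∠ ≈ 45.00°
pole (1 + j500·0.02) = 1 + j10 → |·| ≈ 10.05, ∠ ≈ 84.29°
|H| = 20 · 1.4142 / (10.05) ≈ 2.8143
Gain = 20 log₁₀(2.8143) ≈ 8.99 dB
∠H = (45.00°) − (84.29°) = -39.29°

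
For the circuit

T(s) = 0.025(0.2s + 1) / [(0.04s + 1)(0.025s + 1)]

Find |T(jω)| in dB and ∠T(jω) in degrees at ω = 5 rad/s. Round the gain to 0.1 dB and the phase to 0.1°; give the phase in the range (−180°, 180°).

At ω = 5 rad/s:
zero (1 + j5·0.2) = 1 + j1 → |·| ≈ 1.4142, ∠ ≈ 45.00°
pole (1 + j5·0.04) = 1 + j0.2 → |·| ≈ 1.0198, ∠ ≈ 11.31°
pole (1 + j5·0.025) = 1 + j0.125 → |·| ≈ 1.0078, ∠ ≈ 7.13°
|T| = 0.025 · 1.4142 / (1.0198 · 1.0078) ≈ 0.0344
Gain = 20 log₁₀(0.0344) ≈ -29.27 dB
∠T = (45.00°) − (11.31° + 7.13°) = 26.56°

-29.3 dB, 26.6°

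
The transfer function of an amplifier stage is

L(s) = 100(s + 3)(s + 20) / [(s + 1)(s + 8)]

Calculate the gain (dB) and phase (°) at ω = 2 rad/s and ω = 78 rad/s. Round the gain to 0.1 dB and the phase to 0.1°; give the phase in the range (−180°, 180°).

ω = 2: 51.9 dB, -38.1°; ω = 78: 40.2 dB, -10.0°

At s = jω = j2:
zero (s+3): 3 + j2 → |·| = √(3²+2²) = √13 ≈ 3.6056, ∠ = arctan(2/3) ≈ 33.69°
zero (s+20): 20 + j2 → |·| = √(20²+2²) = √404 ≈ 20.1, ∠ = arctan(2/20) ≈ 5.71°
pole (s+1): 1 + j2 → |·| = √(1²+2²) = √5 ≈ 2.2361, ∠ = arctan(2/1) ≈ 63.43°
pole (s+8): 8 + j2 → |·| = √(8²+2²) = √68 ≈ 8.2462, ∠ = arctan(2/8) ≈ 14.04°
|L| = 100 · 72.473 / 18.439 ≈ 393.04
Gain = 20 log₁₀(393.04) ≈ 51.89 dB
∠L = 39.40° − 77.47° = -38.07°

At s = jω = j78:
zero (s+3): 3 + j78 → |·| = √(3²+78²) = √6093 ≈ 78.058, ∠ = arctan(78/3) ≈ 87.80°
zero (s+20): 20 + j78 → |·| = √(20²+78²) = √6484 ≈ 80.523, ∠ = arctan(78/20) ≈ 75.62°
pole (s+1): 1 + j78 → |·| = √(1²+78²) = √6085 ≈ 78.006, ∠ = arctan(78/1) ≈ 89.27°
pole (s+8): 8 + j78 → |·| = √(8²+78²) = √6148 ≈ 78.409, ∠ = arctan(78/8) ≈ 84.14°
|L| = 100 · 6285.5 / 6116.4 ≈ 102.76
Gain = 20 log₁₀(102.76) ≈ 40.24 dB
∠L = 163.42° − 173.41° = -9.99°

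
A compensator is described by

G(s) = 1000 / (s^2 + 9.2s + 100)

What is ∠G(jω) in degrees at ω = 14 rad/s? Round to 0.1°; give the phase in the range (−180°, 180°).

-126.7°

At s = jω = j14:
quadratic: (j14)² + 9.2·j14 + 100 = -96 + j128.8 → |·| ≈ 160.64, ∠ ≈ 126.70°
∠G = 0.00° − 126.70° = -126.70°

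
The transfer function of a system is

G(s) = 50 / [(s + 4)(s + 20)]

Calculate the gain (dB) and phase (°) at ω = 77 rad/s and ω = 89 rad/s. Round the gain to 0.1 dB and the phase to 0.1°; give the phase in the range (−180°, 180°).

At s = jω = j77:
pole (s+4): 4 + j77 → |·| = √(4²+77²) = √5945 ≈ 77.104, ∠ = arctan(77/4) ≈ 87.03°
pole (s+20): 20 + j77 → |·| = √(20²+77²) = √6329 ≈ 79.555, ∠ = arctan(77/20) ≈ 75.44°
|G| = 50 / 6134 ≈ 0.0081513
Gain = 20 log₁₀(0.0081513) ≈ -41.78 dB
∠G = 0.00° − 162.47° = -162.47°

At s = jω = j89:
pole (s+4): 4 + j89 → |·| = √(4²+89²) = √7937 ≈ 89.09, ∠ = arctan(89/4) ≈ 87.43°
pole (s+20): 20 + j89 → |·| = √(20²+89²) = √8321 ≈ 91.22, ∠ = arctan(89/20) ≈ 77.33°
|G| = 50 / 8126.8 ≈ 0.0061525
Gain = 20 log₁₀(0.0061525) ≈ -44.22 dB
∠G = 0.00° − 164.76° = -164.76°

ω = 77: -41.8 dB, -162.5°; ω = 89: -44.2 dB, -164.8°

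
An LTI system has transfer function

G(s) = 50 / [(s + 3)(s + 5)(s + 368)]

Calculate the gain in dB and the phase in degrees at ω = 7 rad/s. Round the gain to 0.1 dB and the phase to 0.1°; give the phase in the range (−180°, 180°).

-53.7 dB, -122.4°

At s = jω = j7:
pole (s+3): 3 + j7 → |·| = √(3²+7²) = √58 ≈ 7.6158, ∠ = arctan(7/3) ≈ 66.80°
pole (s+5): 5 + j7 → |·| = √(5²+7²) = √74 ≈ 8.6023, ∠ = arctan(7/5) ≈ 54.46°
pole (s+368): 368 + j7 → |·| = √(368²+7²) = √135473 ≈ 368.07, ∠ = arctan(7/368) ≈ 1.09°
|G| = 50 / 24114 ≈ 0.0020735
Gain = 20 log₁₀(0.0020735) ≈ -53.67 dB
∠G = 0.00° − 122.35° = -122.35°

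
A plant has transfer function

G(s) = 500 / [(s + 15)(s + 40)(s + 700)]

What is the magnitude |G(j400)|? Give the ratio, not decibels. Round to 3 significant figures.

At s = jω = j400:
pole (s+15): 15 + j400 → |·| = √(15²+400²) = √160225 ≈ 400.28, ∠ = arctan(400/15) ≈ 87.85°
pole (s+40): 40 + j400 → |·| = √(40²+400²) = √161600 ≈ 402, ∠ = arctan(400/40) ≈ 84.29°
pole (s+700): 700 + j400 → |·| = √(700²+400²) = √650000 ≈ 806.23, ∠ = arctan(400/700) ≈ 29.74°
|G| = 500 / 1.2973e+08 ≈ 3.8542e-06

3.85e-06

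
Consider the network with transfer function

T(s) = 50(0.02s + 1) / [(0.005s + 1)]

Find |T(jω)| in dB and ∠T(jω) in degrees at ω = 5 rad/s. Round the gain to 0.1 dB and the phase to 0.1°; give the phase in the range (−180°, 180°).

At ω = 5 rad/s:
zero (1 + j5·0.02) = 1 + j0.1 → |·| ≈ 1.005, ∠ ≈ 5.71°
pole (1 + j5·0.005) = 1 + j0.025 → |·| ≈ 1.0003, ∠ ≈ 1.43°
|T| = 50 · 1.005 / (1.0003) ≈ 50.235
Gain = 20 log₁₀(50.235) ≈ 34.02 dB
∠T = (5.71°) − (1.43°) = 4.28°

34.0 dB, 4.3°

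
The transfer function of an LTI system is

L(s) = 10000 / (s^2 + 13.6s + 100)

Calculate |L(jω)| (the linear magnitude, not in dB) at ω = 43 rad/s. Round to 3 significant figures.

At s = jω = j43:
quadratic: (j43)² + 13.6·j43 + 100 = -1749 + j584.8 → |·| ≈ 1844.2, ∠ ≈ 161.51°
|L| = 10000 / 1844.2 ≈ 5.4224

5.42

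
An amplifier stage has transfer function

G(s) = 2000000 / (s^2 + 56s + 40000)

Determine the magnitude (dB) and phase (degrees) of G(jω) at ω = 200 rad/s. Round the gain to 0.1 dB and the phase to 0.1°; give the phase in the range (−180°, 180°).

45.0 dB, -90.0°

At s = jω = j200:
quadratic: (j200)² + 56·j200 + 40000 = 0 + j11200 → |·| ≈ 11200, ∠ ≈ 90.00°
|G| = 2000000 / 11200 ≈ 178.57
Gain = 20 log₁₀(178.57) ≈ 45.04 dB
∠G = 0.00° − 90.00° = -90.00°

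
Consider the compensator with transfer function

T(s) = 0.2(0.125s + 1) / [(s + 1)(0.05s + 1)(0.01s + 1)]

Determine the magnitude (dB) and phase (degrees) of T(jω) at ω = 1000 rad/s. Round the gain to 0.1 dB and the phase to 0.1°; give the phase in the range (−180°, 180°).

At ω = 1000 rad/s:
zero (1 + j1000·0.125) = 1 + j125 → |·| ≈ 125, ∠ ≈ 89.54°
pole (1 + j1000·1) = 1 + j1000 → |·| ≈ 1000, ∠ ≈ 89.94°
pole (1 + j1000·0.05) = 1 + j50 → |·| ≈ 50.01, ∠ ≈ 88.85°
pole (1 + j1000·0.01) = 1 + j10 → |·| ≈ 10.05, ∠ ≈ 84.29°
|T| = 0.2 · 125 / (1000 · 50.01 · 10.05) ≈ 4.9741e-05
Gain = 20 log₁₀(4.9741e-05) ≈ -86.07 dB
∠T = (89.54°) − (89.94° + 88.85° + 84.29°) = -173.54°

-86.1 dB, -173.5°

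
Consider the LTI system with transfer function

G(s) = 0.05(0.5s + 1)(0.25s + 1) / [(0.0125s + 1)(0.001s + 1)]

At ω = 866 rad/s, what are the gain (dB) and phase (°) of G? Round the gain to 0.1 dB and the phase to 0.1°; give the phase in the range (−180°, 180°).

At ω = 866 rad/s:
zero (1 + j866·0.5) = 1 + j433 → |·| ≈ 433, ∠ ≈ 89.87°
zero (1 + j866·0.25) = 1 + j216.5 → |·| ≈ 216.5, ∠ ≈ 89.74°
pole (1 + j866·0.0125) = 1 + j10.825 → |·| ≈ 10.871, ∠ ≈ 84.72°
pole (1 + j866·0.001) = 1 + j0.866 → |·| ≈ 1.3229, ∠ ≈ 40.89°
|G| = 0.05 · 433 · 216.5 / (10.871 · 1.3229) ≈ 325.93
Gain = 20 log₁₀(325.93) ≈ 50.26 dB
∠G = (89.87° + 89.74°) − (84.72° + 40.89°) = 54.00°

50.3 dB, 54.0°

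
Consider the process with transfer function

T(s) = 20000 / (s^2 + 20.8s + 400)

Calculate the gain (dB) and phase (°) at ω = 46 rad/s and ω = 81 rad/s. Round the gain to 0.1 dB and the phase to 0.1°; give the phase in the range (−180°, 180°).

ω = 46: 20.2 dB, -150.9°; ω = 81: 9.9 dB, -164.7°

At s = jω = j46:
quadratic: (j46)² + 20.8·j46 + 400 = -1716 + j956.8 → |·| ≈ 1964.7, ∠ ≈ 150.86°
|T| = 20000 / 1964.7 ≈ 10.18
Gain = 20 log₁₀(10.18) ≈ 20.15 dB
∠T = 0.00° − 150.86° = -150.86°

At s = jω = j81:
quadratic: (j81)² + 20.8·j81 + 400 = -6161 + j1684.8 → |·| ≈ 6387.2, ∠ ≈ 164.71°
|T| = 20000 / 6387.2 ≈ 3.1313
Gain = 20 log₁₀(3.1313) ≈ 9.91 dB
∠T = 0.00° − 164.71° = -164.71°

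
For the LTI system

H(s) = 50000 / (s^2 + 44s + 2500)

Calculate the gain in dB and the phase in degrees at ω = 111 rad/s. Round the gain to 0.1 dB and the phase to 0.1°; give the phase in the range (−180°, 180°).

13.2 dB, -153.6°

At s = jω = j111:
quadratic: (j111)² + 44·j111 + 2500 = -9821 + j4884 → |·| ≈ 10968, ∠ ≈ 153.56°
|H| = 50000 / 10968 ≈ 4.5587
Gain = 20 log₁₀(4.5587) ≈ 13.18 dB
∠H = 0.00° − 153.56° = -153.56°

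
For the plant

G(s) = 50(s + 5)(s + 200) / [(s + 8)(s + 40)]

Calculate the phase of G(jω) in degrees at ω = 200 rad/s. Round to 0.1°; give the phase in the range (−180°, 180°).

At s = jω = j200:
zero (s+5): 5 + j200 → |·| = √(5²+200²) = √40025 ≈ 200.06, ∠ = arctan(200/5) ≈ 88.57°
zero (s+200): 200 + j200 → |·| = √(200²+200²) = √80000 ≈ 282.84, ∠ = arctan(200/200) ≈ 45.00°
pole (s+8): 8 + j200 → |·| = √(8²+200²) = √40064 ≈ 200.16, ∠ = arctan(200/8) ≈ 87.71°
pole (s+40): 40 + j200 → |·| = √(40²+200²) = √41600 ≈ 203.96, ∠ = arctan(200/40) ≈ 78.69°
∠G = 133.57° − 166.40° = -32.83°

-32.8°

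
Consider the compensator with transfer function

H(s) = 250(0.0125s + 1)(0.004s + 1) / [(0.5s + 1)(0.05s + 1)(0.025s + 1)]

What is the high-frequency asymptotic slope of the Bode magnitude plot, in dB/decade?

-20 dB/decade

Each pole contributes −20 dB/decade at high frequency; each zero contributes +20 dB/decade.
Net: 2 zero(s) − 3 pole(s) → -20 dB/decade.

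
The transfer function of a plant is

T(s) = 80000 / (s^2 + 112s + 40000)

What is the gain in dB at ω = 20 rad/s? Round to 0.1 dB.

6.1 dB

At s = jω = j20:
quadratic: (j20)² + 112·j20 + 40000 = 39600 + j2240 → |·| ≈ 39663, ∠ ≈ 3.24°
|T| = 80000 / 39663 ≈ 2.017
Gain = 20 log₁₀(2.017) ≈ 6.09 dB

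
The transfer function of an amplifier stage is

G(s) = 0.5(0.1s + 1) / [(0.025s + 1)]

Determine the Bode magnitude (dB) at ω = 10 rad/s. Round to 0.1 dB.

-3.3 dB

At ω = 10 rad/s:
zero (1 + j10·0.1) = 1 + j1 → |·| ≈ 1.4142, ∠ ≈ 45.00°
pole (1 + j10·0.025) = 1 + j0.25 → |·| ≈ 1.0308, ∠ ≈ 14.04°
|G| = 0.5 · 1.4142 / (1.0308) ≈ 0.68597
Gain = 20 log₁₀(0.68597) ≈ -3.27 dB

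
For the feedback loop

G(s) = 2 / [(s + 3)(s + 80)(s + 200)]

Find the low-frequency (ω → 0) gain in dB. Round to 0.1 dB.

G(0) = 2 / (3·80·200) ≈ 4.1667e-05
20 log₁₀(4.1667e-05) ≈ -87.60 dB

-87.6 dB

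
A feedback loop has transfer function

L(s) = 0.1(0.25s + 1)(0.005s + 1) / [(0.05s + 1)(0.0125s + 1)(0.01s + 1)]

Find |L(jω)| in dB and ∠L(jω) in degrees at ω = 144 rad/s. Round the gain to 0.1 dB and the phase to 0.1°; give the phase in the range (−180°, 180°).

At ω = 144 rad/s:
zero (1 + j144·0.25) = 1 + j36 → |·| ≈ 36.014, ∠ ≈ 88.41°
zero (1 + j144·0.005) = 1 + j0.72 → |·| ≈ 1.2322, ∠ ≈ 35.75°
pole (1 + j144·0.05) = 1 + j7.2 → |·| ≈ 7.2691, ∠ ≈ 82.09°
pole (1 + j144·0.0125) = 1 + j1.8 → |·| ≈ 2.0591, ∠ ≈ 60.95°
pole (1 + j144·0.01) = 1 + j1.44 → |·| ≈ 1.7532, ∠ ≈ 55.22°
|L| = 0.1 · 36.014 · 1.2322 / (7.2691 · 2.0591 · 1.7532) ≈ 0.16911
Gain = 20 log₁₀(0.16911) ≈ -15.44 dB
∠L = (88.41° + 35.75°) − (82.09° + 60.95° + 55.22°) = -74.10°

-15.4 dB, -74.1°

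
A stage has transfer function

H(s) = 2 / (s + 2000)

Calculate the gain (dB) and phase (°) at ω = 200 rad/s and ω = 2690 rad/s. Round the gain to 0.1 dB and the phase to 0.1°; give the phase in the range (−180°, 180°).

ω = 200: -60.0 dB, -5.7°; ω = 2690: -64.5 dB, -53.4°

Substitute s = j200:
Numerator: 2 = 2 + j0
Denominator: (j200) + 2000 = 2000 + j200
|N| = √(2² + 0²) ≈ 2, ∠N ≈ 0.00°
|D| = √(2000² + 200²) ≈ 2010, ∠D ≈ 5.71°
|H| = 2 / 2010 ≈ 0.00099502
Gain = 20 log₁₀(0.00099502) ≈ -60.04 dB
∠H = 0.00° − 5.71° = -5.71°

Substitute s = j2690:
Numerator: 2 = 2 + j0
Denominator: (j2690) + 2000 = 2000 + j2690
|N| = √(2² + 0²) ≈ 2, ∠N ≈ 0.00°
|D| = √(2000² + 2690²) ≈ 3352, ∠D ≈ 53.37°
|H| = 2 / 3352 ≈ 0.00059666
Gain = 20 log₁₀(0.00059666) ≈ -64.49 dB
∠H = 0.00° − 53.37° = -53.37°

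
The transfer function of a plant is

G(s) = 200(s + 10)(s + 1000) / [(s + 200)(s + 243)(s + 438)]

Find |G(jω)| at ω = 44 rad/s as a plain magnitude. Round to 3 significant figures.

At s = jω = j44:
zero (s+10): 10 + j44 → |·| = √(10²+44²) = √2036 ≈ 45.122, ∠ = arctan(44/10) ≈ 77.20°
zero (s+1000): 1000 + j44 → |·| = √(1000²+44²) = √1001936 ≈ 1001, ∠ = arctan(44/1000) ≈ 2.52°
pole (s+200): 200 + j44 → |·| = √(200²+44²) = √41936 ≈ 204.78, ∠ = arctan(44/200) ≈ 12.41°
pole (s+243): 243 + j44 → |·| = √(243²+44²) = √60985 ≈ 246.95, ∠ = arctan(44/243) ≈ 10.26°
pole (s+438): 438 + j44 → |·| = √(438²+44²) = √193780 ≈ 440.2, ∠ = arctan(44/438) ≈ 5.74°
|G| = 200 · 45167 / 2.2261e+07 ≈ 0.40579

0.406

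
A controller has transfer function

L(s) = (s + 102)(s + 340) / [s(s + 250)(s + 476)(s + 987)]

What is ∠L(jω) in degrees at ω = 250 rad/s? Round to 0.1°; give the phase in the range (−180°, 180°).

-72.8°

At s = jω = j250:
zero (s+102): 102 + j250 → |·| = √(102²+250²) = √72904 ≈ 270.01, ∠ = arctan(250/102) ≈ 67.80°
zero (s+340): 340 + j250 → |·| = √(340²+250²) = √178100 ≈ 422.02, ∠ = arctan(250/340) ≈ 36.33°
pole (s+250): 250 + j250 → |·| = √(250²+250²) = √125000 ≈ 353.55, ∠ = arctan(250/250) ≈ 45.00°
pole (s+476): 476 + j250 → |·| = √(476²+250²) = √289076 ≈ 537.66, ∠ = arctan(250/476) ≈ 27.71°
pole (s+987): 987 + j250 → |·| = √(987²+250²) = √1036669 ≈ 1018.2, ∠ = arctan(250/987) ≈ 14.21°
pole at origin: |s| = 250, ∠ = 90.00° (in denominator)
∠L = 104.13° − 176.92° = -72.79°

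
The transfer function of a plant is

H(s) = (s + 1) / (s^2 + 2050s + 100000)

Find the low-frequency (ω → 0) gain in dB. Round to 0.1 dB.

-100.0 dB

H(0) = 1 / 100000 = 1e-05
20 log₁₀(1e-05) ≈ -100.00 dB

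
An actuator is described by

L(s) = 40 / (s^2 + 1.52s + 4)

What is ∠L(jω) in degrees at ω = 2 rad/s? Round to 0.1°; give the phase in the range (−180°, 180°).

-90.0°

At s = jω = j2:
quadratic: (j2)² + 1.52·j2 + 4 = 0 + j3.04 → |·| ≈ 3.04, ∠ ≈ 90.00°
∠L = 0.00° − 90.00° = -90.00°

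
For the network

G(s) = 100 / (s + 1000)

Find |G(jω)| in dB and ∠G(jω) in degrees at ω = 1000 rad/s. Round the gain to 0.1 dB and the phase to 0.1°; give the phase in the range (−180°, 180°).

At s = jω = j1000:
pole (s+1000): 1000 + j1000 → |·| = √(1000²+1000²) = √2000000 ≈ 1414.2, ∠ = arctan(1000/1000) ≈ 45.00°
|G| = 100 / 1414.2 ≈ 0.070711
Gain = 20 log₁₀(0.070711) ≈ -23.01 dB
∠G = 0.00° − 45.00° = -45.00°

-23.0 dB, -45.0°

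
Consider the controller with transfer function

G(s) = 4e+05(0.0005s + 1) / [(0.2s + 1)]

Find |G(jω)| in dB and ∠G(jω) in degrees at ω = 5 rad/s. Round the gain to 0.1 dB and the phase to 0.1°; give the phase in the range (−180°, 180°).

At ω = 5 rad/s:
zero (1 + j5·0.0005) = 1 + j0.0025 → |·| ≈ 1, ∠ ≈ 0.14°
pole (1 + j5·0.2) = 1 + j1 → |·| ≈ 1.4142, ∠ ≈ 45.00°
|G| = 4e+05 · 1 / (1.4142) ≈ 2.8285e+05
Gain = 20 log₁₀(2.8285e+05) ≈ 109.03 dB
∠G = (0.14°) − (45.00°) = -44.86°

109.0 dB, -44.9°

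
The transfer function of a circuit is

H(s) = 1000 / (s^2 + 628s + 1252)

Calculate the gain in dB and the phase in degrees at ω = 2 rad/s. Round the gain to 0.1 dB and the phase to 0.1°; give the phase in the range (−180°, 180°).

-5.0 dB, -45.2°

Substitute s = j2:
Numerator: 1000 = 1000 + j0
Denominator: (j2)^2 + 628(j2) + 1252 = 1248 + j1256
|N| = √(1000² + 0²) ≈ 1000, ∠N ≈ 0.00°
|D| = √(1248² + 1256²) ≈ 1770.6, ∠D ≈ 45.18°
|H| = 1000 / 1770.6 ≈ 0.56478
Gain = 20 log₁₀(0.56478) ≈ -4.96 dB
∠H = 0.00° − 45.18° = -45.18°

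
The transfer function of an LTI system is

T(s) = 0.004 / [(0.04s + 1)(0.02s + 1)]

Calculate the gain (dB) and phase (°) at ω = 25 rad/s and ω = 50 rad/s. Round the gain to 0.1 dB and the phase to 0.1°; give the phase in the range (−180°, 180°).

ω = 25: -51.9 dB, -71.6°; ω = 50: -58.0 dB, -108.4°

At ω = 25 rad/s:
pole (1 + j25·0.04) = 1 + j1 → |·| ≈ 1.4142, ∠ ≈ 45.00°
pole (1 + j25·0.02) = 1 + j0.5 → |·| ≈ 1.118, ∠ ≈ 26.57°
|T| = 0.004 · 1 / (1.4142 · 1.118) ≈ 0.0025299
Gain = 20 log₁₀(0.0025299) ≈ -51.94 dB
∠T = (0°) − (45.00° + 26.57°) = -71.57°

At ω = 50 rad/s:
pole (1 + j50·0.04) = 1 + j2 → |·| ≈ 2.2361, ∠ ≈ 63.43°
pole (1 + j50·0.02) = 1 + j1 → |·| ≈ 1.4142, ∠ ≈ 45.00°
|T| = 0.004 · 1 / (2.2361 · 1.4142) ≈ 0.0012649
Gain = 20 log₁₀(0.0012649) ≈ -57.96 dB
∠T = (0°) − (63.43° + 45.00°) = -108.43°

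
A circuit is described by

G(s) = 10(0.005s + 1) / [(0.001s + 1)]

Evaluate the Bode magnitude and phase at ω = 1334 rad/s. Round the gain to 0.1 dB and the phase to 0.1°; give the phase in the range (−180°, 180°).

At ω = 1334 rad/s:
zero (1 + j1334·0.005) = 1 + j6.67 → |·| ≈ 6.7445, ∠ ≈ 81.47°
pole (1 + j1334·0.001) = 1 + j1.334 → |·| ≈ 1.6672, ∠ ≈ 53.14°
|G| = 10 · 6.7445 / (1.6672) ≈ 40.454
Gain = 20 log₁₀(40.454) ≈ 32.14 dB
∠G = (81.47°) − (53.14°) = 28.33°

32.1 dB, 28.3°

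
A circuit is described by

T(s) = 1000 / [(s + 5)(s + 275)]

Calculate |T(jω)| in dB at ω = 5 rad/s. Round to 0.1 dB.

At s = jω = j5:
pole (s+5): 5 + j5 → |·| = √(5²+5²) = √50 ≈ 7.0711, ∠ = arctan(5/5) ≈ 45.00°
pole (s+275): 275 + j5 → |·| = √(275²+5²) = √75650 ≈ 275.05, ∠ = arctan(5/275) ≈ 1.04°
|T| = 1000 / 1944.9 ≈ 0.51417
Gain = 20 log₁₀(0.51417) ≈ -5.78 dB

-5.8 dB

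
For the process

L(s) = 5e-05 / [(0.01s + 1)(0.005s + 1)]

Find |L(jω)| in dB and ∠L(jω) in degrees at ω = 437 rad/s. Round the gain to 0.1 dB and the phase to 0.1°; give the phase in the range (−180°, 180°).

At ω = 437 rad/s:
pole (1 + j437·0.01) = 1 + j4.37 → |·| ≈ 4.483, ∠ ≈ 77.11°
pole (1 + j437·0.005) = 1 + j2.185 → |·| ≈ 2.403, ∠ ≈ 65.41°
|L| = 5e-05 · 1 / (4.483 · 2.403) ≈ 4.6414e-06
Gain = 20 log₁₀(4.6414e-06) ≈ -106.67 dB
∠L = (0°) − (77.11° + 65.41°) = -142.52°

-106.7 dB, -142.5°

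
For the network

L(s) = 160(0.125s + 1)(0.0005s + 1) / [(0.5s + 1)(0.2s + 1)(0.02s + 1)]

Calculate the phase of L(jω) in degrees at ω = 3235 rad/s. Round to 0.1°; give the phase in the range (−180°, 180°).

-120.9°

At ω = 3235 rad/s:
zero (1 + j3235·0.125) = 1 + j404.375 → |·| ≈ 404.38, ∠ ≈ 89.86°
zero (1 + j3235·0.0005) = 1 + j1.6175 → |·| ≈ 1.9017, ∠ ≈ 58.27°
pole (1 + j3235·0.5) = 1 + j1617.5 → |·| ≈ 1617.5, ∠ ≈ 89.96°
pole (1 + j3235·0.2) = 1 + j647 → |·| ≈ 647, ∠ ≈ 89.91°
pole (1 + j3235·0.02) = 1 + j64.7 → |·| ≈ 64.708, ∠ ≈ 89.11°
∠L = (89.86° + 58.27°) − (89.96° + 89.91° + 89.11°) = -120.85°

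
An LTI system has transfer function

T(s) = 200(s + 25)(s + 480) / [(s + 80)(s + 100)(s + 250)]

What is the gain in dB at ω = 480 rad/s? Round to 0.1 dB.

At s = jω = j480:
zero (s+25): 25 + j480 → |·| = √(25²+480²) = √231025 ≈ 480.65, ∠ = arctan(480/25) ≈ 87.02°
zero (s+480): 480 + j480 → |·| = √(480²+480²) = √460800 ≈ 678.82, ∠ = arctan(480/480) ≈ 45.00°
pole (s+80): 80 + j480 → |·| = √(80²+480²) = √236800 ≈ 486.62, ∠ = arctan(480/80) ≈ 80.54°
pole (s+100): 100 + j480 → |·| = √(100²+480²) = √240400 ≈ 490.31, ∠ = arctan(480/100) ≈ 78.23°
pole (s+250): 250 + j480 → |·| = √(250²+480²) = √292900 ≈ 541.2, ∠ = arctan(480/250) ≈ 62.49°
|T| = 200 · 3.2627e+05 / 1.2913e+08 ≈ 0.50534
Gain = 20 log₁₀(0.50534) ≈ -5.93 dB

-5.9 dB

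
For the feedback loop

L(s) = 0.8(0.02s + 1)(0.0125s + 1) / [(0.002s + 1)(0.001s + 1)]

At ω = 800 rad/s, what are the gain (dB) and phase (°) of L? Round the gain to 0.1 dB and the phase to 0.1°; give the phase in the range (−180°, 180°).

At ω = 800 rad/s:
zero (1 + j800·0.02) = 1 + j16 → |·| ≈ 16.031, ∠ ≈ 86.42°
zero (1 + j800·0.0125) = 1 + j10 → |·| ≈ 10.05, ∠ ≈ 84.29°
pole (1 + j800·0.002) = 1 + j1.6 → |·| ≈ 1.8868, ∠ ≈ 57.99°
pole (1 + j800·0.001) = 1 + j0.8 → |·| ≈ 1.2806, ∠ ≈ 38.66°
|L| = 0.8 · 16.031 · 10.05 / (1.8868 · 1.2806) ≈ 53.343
Gain = 20 log₁₀(53.343) ≈ 34.54 dB
∠L = (86.42° + 84.29°) − (57.99° + 38.66°) = 74.06°

34.5 dB, 74.1°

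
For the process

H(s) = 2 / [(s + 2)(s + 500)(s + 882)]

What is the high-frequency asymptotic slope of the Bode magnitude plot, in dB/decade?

-60 dB/decade

Each pole contributes −20 dB/decade at high frequency; each zero contributes +20 dB/decade.
Net: 0 zero(s) − 3 pole(s) → -60 dB/decade.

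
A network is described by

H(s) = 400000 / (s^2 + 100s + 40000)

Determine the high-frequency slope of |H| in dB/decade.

Each pole contributes −20 dB/decade at high frequency; each zero contributes +20 dB/decade.
Net: 0 zero(s) − 2 pole(s) → -40 dB/decade.

-40 dB/decade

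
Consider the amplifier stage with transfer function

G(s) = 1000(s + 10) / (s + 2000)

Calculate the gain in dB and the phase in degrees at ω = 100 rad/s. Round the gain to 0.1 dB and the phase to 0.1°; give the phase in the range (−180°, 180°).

At s = jω = j100:
zero (s+10): 10 + j100 → |·| = √(10²+100²) = √10100 ≈ 100.5, ∠ = arctan(100/10) ≈ 84.29°
pole (s+2000): 2000 + j100 → |·| = √(2000²+100²) = √4010000 ≈ 2002.5, ∠ = arctan(100/2000) ≈ 2.86°
|G| = 1000 · 100.5 / 2002.5 ≈ 50.187
Gain = 20 log₁₀(50.187) ≈ 34.01 dB
∠G = 84.29° − 2.86° = 81.43°

34.0 dB, 81.4°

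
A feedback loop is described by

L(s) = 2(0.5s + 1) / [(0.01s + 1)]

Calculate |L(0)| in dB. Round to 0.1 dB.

L(0) = 2 · 1 / 1 = 2
20 log₁₀(2) ≈ 6.02 dB

6.0 dB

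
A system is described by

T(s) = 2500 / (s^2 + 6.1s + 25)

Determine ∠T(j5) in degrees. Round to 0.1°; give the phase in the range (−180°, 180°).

At s = jω = j5:
quadratic: (j5)² + 6.1·j5 + 25 = 0 + j30.5 → |·| ≈ 30.5, ∠ ≈ 90.00°
∠T = 0.00° − 90.00° = -90.00°

-90.0°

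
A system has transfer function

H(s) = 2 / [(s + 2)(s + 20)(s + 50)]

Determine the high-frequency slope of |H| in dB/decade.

-60 dB/decade

Each pole contributes −20 dB/decade at high frequency; each zero contributes +20 dB/decade.
Net: 0 zero(s) − 3 pole(s) → -60 dB/decade.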